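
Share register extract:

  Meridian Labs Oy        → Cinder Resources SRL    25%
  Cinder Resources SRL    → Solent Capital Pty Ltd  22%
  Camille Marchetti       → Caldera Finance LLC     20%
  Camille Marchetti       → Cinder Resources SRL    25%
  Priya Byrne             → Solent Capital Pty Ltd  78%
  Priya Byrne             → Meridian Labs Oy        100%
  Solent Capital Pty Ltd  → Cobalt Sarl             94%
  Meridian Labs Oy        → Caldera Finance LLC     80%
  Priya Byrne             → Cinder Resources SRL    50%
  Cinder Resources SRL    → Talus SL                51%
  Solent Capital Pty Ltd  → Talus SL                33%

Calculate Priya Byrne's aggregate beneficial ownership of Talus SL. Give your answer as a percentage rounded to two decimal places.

Priya reaches Talus along 5 paths.
Via Meridian → Cinder: 100% × 25% × 51% = 12.75%.
Via Cinder: 50% × 51% = 25.5%.
Via Solent: 78% × 33% = 25.74%.
Via Meridian → Cinder → Solent: 100% × 25% × 22% × 33% = 1.815%.
Via Cinder → Solent: 50% × 22% × 33% = 3.63%.
Total: 12.75% + 25.5% + 25.74% + 1.815% + 3.63% = 69.435%.
Rounded: 69.44%.

69.44%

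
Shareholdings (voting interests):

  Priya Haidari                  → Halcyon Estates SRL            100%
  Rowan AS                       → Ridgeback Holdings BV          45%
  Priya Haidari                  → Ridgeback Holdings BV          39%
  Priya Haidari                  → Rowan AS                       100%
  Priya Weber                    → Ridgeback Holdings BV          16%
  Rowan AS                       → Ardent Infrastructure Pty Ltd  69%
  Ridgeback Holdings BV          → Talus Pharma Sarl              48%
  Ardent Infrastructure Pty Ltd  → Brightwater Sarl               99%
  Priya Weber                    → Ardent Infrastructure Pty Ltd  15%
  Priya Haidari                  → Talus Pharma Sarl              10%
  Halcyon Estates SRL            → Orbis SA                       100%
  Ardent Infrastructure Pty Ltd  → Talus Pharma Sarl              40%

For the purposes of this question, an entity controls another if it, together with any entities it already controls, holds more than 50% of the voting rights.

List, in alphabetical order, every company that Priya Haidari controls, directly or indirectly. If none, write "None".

Ardent Infrastructure Pty Ltd, Brightwater Sarl, Halcyon Estates SRL, Orbis SA, Ridgeback Holdings BV, Rowan AS, Talus Pharma Sarl

Priya Haidari holds 100% of Halcyon, so Priya Haidari controls Halcyon.
Priya Haidari holds 100% of Rowan, so Priya Haidari controls Rowan.
Rowan holds 69% of Ardent, so Priya Haidari controls Ardent.
Priya Haidari and Rowan together hold 39% + 45% = 84% of Ridgeback, so Priya Haidari controls Ridgeback.
Ardent holds 99% of Brightwater, so Priya Haidari controls Brightwater.
Halcyon holds 100% of Orbis, so Priya Haidari controls Orbis.
Ridgeback and Priya Haidari and Ardent together hold 48% + 10% + 40% = 98% of Talus, so Priya Haidari controls Talus.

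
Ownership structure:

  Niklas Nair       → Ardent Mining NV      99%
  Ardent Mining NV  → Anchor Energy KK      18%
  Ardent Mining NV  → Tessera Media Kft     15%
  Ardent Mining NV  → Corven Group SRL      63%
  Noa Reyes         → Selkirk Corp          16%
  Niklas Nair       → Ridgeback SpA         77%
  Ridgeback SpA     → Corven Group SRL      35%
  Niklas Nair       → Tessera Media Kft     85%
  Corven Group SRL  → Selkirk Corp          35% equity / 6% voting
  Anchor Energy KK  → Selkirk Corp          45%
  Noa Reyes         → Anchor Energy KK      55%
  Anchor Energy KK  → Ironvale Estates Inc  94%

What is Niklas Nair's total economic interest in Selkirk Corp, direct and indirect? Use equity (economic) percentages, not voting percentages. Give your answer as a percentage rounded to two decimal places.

39.28%

Niklas reaches Selkirk along 3 paths.
Via Ardent → Anchor: 99% × 18% × 45% = 8.019%.
Via Ardent → Corven: 99% × 63% × 35% = 21.8295%.
Via Ridgeback → Corven: 77% × 35% × 35% = 9.4325%.
Total: 8.019% + 21.8295% + 9.4325% = 39.281%.
Rounded: 39.28%.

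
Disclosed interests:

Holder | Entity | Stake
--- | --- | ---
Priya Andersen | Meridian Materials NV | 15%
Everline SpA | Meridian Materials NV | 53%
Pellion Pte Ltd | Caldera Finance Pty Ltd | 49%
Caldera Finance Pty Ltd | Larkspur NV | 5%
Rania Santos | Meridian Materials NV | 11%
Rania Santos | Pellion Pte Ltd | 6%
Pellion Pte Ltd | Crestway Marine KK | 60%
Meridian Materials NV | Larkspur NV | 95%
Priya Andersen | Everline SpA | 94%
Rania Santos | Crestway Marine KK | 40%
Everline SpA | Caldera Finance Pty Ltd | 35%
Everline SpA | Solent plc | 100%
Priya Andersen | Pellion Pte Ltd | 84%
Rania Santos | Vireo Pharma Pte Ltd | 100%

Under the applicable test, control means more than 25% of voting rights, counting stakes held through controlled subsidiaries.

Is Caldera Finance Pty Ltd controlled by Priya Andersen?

Priya holds 94% of Everline, so Priya controls Everline.
Priya holds 84% of Pellion, so Priya controls Pellion.
Pellion and Everline together hold 49% + 35% = 84% of Caldera, so Priya controls Caldera.

Yes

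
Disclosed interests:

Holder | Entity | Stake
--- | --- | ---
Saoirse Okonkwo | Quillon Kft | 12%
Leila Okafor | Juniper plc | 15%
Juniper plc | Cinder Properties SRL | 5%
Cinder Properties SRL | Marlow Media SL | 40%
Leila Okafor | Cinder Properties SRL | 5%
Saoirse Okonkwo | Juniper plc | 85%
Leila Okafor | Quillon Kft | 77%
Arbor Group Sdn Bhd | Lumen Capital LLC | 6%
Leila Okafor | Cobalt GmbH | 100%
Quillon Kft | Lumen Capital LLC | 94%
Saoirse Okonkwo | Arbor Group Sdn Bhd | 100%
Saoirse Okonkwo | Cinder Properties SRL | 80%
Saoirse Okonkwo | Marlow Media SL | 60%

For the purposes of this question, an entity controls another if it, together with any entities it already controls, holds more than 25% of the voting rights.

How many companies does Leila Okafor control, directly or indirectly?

Leila holds 77% of Quillon, so Leila controls Quillon.
Quillon holds 94% of Lumen, so Leila controls Lumen.
Leila holds 100% of Cobalt, so Leila controls Cobalt.
No other company's threshold is met.
Leila controls 3 companies.

3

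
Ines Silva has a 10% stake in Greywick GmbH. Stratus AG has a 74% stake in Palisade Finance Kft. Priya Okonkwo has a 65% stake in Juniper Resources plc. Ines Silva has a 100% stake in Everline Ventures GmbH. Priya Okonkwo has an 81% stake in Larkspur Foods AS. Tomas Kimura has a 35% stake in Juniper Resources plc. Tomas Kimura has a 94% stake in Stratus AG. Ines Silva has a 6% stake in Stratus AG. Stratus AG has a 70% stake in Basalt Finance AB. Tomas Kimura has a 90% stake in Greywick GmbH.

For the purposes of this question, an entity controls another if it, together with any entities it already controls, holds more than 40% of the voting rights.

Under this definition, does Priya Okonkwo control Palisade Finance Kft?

Priya holds 65% of Juniper, so Priya controls Juniper.
Priya holds 81% of Larkspur, so Priya controls Larkspur.
Neither Priya nor any entity Priya controls holds any voting interest in Palisade.
So Priya does not control Palisade.

No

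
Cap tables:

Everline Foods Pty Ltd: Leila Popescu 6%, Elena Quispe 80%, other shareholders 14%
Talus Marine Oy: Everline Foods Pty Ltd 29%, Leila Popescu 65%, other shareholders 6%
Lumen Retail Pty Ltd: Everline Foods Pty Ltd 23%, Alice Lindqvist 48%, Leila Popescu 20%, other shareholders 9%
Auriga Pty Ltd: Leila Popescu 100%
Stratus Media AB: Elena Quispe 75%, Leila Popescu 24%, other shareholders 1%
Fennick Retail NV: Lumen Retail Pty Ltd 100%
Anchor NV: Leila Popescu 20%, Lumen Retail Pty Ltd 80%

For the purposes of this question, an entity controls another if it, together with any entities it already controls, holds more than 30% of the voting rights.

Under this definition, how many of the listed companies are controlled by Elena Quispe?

2

Elena holds 80% of Everline, so Elena controls Everline.
Elena holds 75% of Stratus, so Elena controls Stratus.
No other company's threshold is met.
Elena controls 2 companies.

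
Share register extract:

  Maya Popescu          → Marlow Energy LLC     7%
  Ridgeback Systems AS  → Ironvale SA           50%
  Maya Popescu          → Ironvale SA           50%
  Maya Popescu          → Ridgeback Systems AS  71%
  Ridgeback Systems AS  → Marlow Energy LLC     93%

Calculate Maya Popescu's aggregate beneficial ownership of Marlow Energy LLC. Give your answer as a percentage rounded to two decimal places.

Maya reaches Marlow along 2 paths.
Via Ridgeback: 71% × 93% = 66.03%.
Direct stake: 7% = 7%.
Total: 66.03% + 7% = 73.03%.

73.03%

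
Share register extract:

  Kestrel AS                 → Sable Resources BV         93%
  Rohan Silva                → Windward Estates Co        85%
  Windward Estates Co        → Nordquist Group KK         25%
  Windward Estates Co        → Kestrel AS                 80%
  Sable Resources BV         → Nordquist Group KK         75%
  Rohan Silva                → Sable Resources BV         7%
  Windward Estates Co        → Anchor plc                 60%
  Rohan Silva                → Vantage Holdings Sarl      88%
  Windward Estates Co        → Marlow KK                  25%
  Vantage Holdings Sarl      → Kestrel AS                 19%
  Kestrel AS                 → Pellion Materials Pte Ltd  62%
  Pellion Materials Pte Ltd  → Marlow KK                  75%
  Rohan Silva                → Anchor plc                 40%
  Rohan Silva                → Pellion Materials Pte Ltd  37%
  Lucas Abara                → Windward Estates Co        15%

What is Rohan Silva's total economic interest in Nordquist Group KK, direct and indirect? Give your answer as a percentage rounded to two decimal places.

85.59%

Rohan reaches Nordquist along 4 paths.
Via Windward: 85% × 25% = 21.25%.
Via Sable: 7% × 75% = 5.25%.
Via Vantage → Kestrel → Sable: 88% × 19% × 93% × 75% = 11.6622%.
Via Windward → Kestrel → Sable: 85% × 80% × 93% × 75% = 47.43%.
Total: 21.25% + 5.25% + 11.6622% + 47.43% = 85.5922%.
Rounded: 85.59%.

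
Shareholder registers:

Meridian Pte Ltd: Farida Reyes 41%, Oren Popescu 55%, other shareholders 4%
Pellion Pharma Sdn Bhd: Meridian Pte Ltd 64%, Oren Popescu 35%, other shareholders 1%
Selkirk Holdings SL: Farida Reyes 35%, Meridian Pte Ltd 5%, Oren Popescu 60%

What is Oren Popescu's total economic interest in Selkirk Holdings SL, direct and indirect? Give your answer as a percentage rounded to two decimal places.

Oren reaches Selkirk along 2 paths.
Via Meridian: 55% × 5% = 2.75%.
Direct stake: 60% = 60%.
Total: 2.75% + 60% = 62.75%.

62.75%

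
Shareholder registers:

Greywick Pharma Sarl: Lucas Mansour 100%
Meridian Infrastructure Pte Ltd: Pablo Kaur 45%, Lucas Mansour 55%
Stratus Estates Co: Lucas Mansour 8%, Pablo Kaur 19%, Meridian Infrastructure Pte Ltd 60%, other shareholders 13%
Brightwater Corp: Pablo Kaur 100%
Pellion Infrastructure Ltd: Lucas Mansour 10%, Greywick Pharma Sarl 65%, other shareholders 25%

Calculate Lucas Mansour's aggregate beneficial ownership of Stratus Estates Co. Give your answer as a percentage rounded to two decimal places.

Lucas reaches Stratus along 2 paths.
Direct stake: 8% = 8%.
Via Meridian: 55% × 60% = 33%.
Total: 8% + 33% = 41%.
Rounded: 41.00%.

41.00%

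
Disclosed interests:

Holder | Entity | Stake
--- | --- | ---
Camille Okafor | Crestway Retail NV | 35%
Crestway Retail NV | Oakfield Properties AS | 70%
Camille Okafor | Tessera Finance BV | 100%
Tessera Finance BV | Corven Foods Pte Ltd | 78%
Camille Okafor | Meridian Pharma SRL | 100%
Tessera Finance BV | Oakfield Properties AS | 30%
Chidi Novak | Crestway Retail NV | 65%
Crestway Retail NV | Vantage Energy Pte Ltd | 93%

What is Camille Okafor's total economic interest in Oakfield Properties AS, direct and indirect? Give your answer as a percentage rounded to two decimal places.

54.50%

Camille reaches Oakfield along 2 paths.
Via Crestway: 35% × 70% = 24.5%.
Via Tessera: 100% × 30% = 30%.
Total: 24.5% + 30% = 54.5%.
Rounded: 54.50%.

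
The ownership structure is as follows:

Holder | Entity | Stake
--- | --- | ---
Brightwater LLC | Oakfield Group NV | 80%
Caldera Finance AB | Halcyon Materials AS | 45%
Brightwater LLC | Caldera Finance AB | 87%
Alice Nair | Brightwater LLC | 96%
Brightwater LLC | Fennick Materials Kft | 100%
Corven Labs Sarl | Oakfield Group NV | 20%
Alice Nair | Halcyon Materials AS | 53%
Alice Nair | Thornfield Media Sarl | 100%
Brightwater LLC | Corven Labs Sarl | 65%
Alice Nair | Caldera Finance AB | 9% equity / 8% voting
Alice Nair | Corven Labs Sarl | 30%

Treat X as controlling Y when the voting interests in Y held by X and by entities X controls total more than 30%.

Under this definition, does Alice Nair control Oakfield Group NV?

Yes

Alice holds 96% of Brightwater, so Alice controls Brightwater.
Brightwater and Alice together hold 65% + 30% = 95% of Corven, so Alice controls Corven.
Brightwater and Corven together hold 80% + 20% = 100% of Oakfield, so Alice controls Oakfield.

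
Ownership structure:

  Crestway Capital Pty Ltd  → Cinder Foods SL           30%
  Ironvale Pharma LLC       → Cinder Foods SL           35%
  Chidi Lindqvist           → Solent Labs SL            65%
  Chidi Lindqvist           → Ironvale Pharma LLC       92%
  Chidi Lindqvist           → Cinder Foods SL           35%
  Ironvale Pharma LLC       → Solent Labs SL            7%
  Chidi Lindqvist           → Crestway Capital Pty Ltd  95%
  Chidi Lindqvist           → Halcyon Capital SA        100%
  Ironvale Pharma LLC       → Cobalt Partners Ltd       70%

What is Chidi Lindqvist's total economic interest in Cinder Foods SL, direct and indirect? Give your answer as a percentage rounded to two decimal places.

95.70%

Chidi reaches Cinder along 3 paths.
Via Ironvale: 92% × 35% = 32.2%.
Via Crestway: 95% × 30% = 28.5%.
Direct stake: 35% = 35%.
Total: 32.2% + 28.5% + 35% = 95.7%.
Rounded: 95.70%.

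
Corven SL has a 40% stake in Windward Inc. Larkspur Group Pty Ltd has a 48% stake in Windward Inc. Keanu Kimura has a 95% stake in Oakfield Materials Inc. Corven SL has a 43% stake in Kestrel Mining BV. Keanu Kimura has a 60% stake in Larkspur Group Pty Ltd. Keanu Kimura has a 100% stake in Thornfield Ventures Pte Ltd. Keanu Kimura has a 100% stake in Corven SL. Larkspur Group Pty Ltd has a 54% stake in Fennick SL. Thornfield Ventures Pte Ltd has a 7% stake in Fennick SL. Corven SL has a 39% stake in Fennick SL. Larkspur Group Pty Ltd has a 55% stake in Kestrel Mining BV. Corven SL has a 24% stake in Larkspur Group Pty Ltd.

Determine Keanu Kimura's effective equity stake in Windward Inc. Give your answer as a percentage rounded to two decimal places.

80.32%

Keanu reaches Windward along 3 paths.
Via Larkspur: 60% × 48% = 28.8%.
Via Corven → Larkspur: 100% × 24% × 48% = 11.52%.
Via Corven: 100% × 40% = 40%.
Total: 28.8% + 11.52% + 40% = 80.32%.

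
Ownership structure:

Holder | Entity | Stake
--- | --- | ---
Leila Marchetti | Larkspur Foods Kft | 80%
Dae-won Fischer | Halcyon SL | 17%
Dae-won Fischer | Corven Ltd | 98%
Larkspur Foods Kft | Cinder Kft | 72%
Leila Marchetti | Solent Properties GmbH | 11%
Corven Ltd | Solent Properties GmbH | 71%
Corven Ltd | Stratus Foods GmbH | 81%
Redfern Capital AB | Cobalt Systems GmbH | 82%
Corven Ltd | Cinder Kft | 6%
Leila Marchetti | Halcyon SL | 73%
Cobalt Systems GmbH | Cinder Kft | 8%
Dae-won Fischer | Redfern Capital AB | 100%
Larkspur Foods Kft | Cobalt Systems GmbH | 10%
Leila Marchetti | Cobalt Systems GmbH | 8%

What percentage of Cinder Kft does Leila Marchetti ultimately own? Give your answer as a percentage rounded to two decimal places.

Leila reaches Cinder along 3 paths.
Via Larkspur: 80% × 72% = 57.6%.
Via Cobalt: 8% × 8% = 0.64%.
Via Larkspur → Cobalt: 80% × 10% × 8% = 0.64%.
Total: 57.6% + 0.64% + 0.64% = 58.88%.

58.88%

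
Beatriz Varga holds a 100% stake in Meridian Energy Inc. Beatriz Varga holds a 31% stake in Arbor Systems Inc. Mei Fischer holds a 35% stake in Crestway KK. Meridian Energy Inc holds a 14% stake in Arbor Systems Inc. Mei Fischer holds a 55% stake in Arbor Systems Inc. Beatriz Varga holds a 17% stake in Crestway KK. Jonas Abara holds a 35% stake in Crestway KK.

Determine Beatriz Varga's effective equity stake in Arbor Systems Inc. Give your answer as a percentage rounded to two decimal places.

Beatriz reaches Arbor along 2 paths.
Via Meridian: 100% × 14% = 14%.
Direct stake: 31% = 31%.
Total: 14% + 31% = 45%.
Rounded: 45.00%.

45.00%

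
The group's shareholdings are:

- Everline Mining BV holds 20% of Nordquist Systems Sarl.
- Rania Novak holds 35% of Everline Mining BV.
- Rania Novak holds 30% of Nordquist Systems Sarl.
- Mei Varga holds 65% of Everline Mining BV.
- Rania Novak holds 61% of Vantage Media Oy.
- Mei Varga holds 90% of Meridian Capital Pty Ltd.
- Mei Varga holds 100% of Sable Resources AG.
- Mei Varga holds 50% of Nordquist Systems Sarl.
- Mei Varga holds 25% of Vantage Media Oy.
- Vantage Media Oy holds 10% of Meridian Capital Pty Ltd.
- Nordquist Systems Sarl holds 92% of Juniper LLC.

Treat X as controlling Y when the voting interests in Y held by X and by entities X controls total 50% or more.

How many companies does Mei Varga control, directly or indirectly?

5

Mei holds 65% of Everline, so Mei controls Everline.
Mei holds 100% of Sable, so Mei controls Sable.
Everline and Mei together hold 20% + 50% = 70% of Nordquist, so Mei controls Nordquist.
Nordquist holds 92% of Juniper, so Mei controls Juniper.
Mei holds 90% of Meridian, so Mei controls Meridian.
No other company's threshold is met.
Mei controls 5 companies.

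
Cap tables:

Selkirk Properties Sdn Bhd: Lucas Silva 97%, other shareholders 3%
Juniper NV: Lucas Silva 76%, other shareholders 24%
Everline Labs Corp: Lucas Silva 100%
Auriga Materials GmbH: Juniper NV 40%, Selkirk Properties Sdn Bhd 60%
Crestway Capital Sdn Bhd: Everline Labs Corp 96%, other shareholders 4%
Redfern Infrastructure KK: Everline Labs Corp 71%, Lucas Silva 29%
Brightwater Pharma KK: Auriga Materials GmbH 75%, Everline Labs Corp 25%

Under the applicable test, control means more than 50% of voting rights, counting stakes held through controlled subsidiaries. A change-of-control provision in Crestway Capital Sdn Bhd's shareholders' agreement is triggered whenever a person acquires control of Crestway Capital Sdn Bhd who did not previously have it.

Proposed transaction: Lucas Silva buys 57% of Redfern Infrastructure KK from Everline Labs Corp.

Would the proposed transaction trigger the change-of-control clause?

The purchase adds only to Lucas's holdings (Everline's stake shrinks), so Lucas is the only person who could newly come to control Crestway.
Lucas holds 100% of Everline, so Lucas controls Everline.
Everline holds 96% of Crestway, so Lucas controls Crestway.
So Lucas already controls Crestway before the transaction.
After the purchase, Lucas's direct stake in Redfern rises to 29% + 57% = 86%, and Everline's stake falls to 14%.
Lucas controlled Crestway already, so this is not a new person acquiring control; every other person's position is unchanged or reduced.
No new person acquires control, so the clause is not triggered.

No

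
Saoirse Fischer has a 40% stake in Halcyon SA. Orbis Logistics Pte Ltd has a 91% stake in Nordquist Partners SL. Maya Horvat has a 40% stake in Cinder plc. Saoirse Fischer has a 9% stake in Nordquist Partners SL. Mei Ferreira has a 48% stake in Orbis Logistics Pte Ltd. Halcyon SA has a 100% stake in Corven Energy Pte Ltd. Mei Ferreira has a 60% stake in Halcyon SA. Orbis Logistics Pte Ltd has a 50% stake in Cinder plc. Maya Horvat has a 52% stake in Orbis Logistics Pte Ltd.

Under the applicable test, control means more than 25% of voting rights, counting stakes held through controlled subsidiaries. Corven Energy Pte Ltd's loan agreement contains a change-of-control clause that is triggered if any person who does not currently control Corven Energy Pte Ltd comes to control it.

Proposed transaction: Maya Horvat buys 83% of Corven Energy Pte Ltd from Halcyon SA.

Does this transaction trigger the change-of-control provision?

The purchase adds only to Maya's holdings (Halcyon's stake shrinks), so Maya is the only person who could newly come to control Corven.
Maya holds 52% of Orbis, so Maya controls Orbis.
Orbis holds 91% of Nordquist, so Maya controls Nordquist.
Orbis and Maya together hold 50% + 40% = 90% of Cinder, so Maya controls Cinder.
Neither Maya nor any entity Maya controls holds any voting interest in Corven.
So before the transaction, Maya does not control Corven.
After the purchase, Maya holds 83% of Corven directly, and Halcyon's stake falls to 17%.
Maya holds 83% of Corven, so Maya controls Corven.
Maya did not control Corven before and does after, so the clause is triggered.

Yes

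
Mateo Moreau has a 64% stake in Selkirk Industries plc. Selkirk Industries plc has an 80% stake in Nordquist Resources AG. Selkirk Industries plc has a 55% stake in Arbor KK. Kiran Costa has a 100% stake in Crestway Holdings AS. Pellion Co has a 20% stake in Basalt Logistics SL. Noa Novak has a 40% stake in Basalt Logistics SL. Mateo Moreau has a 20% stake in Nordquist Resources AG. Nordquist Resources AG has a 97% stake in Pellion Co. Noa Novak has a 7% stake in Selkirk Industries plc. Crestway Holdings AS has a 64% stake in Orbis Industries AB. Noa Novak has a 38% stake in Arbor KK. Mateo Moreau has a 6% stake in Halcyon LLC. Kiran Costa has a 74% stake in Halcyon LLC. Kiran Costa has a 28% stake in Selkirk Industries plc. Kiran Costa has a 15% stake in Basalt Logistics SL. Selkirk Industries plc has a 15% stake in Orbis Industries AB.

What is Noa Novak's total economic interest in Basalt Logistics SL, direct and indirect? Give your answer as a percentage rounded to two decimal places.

Noa reaches Basalt along 2 paths.
Direct stake: 40% = 40%.
Via Selkirk → Nordquist → Pellion: 7% × 80% × 97% × 20% = 1.0864%.
Total: 40% + 1.0864% = 41.0864%.
Rounded: 41.09%.

41.09%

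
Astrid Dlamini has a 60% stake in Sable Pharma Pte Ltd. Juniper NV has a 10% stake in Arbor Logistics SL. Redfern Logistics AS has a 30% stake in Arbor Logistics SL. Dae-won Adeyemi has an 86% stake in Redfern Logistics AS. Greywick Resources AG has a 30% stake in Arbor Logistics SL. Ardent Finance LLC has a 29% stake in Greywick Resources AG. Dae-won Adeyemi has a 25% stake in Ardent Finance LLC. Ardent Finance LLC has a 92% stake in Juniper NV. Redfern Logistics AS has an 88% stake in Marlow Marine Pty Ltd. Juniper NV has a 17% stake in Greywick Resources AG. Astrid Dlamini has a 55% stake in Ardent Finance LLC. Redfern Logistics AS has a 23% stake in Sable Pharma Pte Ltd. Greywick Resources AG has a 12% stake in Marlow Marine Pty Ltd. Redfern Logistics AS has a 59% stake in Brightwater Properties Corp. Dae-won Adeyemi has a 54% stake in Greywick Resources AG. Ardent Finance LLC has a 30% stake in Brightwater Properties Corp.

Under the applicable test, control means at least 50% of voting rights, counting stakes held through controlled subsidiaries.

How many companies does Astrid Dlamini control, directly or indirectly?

3

Astrid holds 55% of Ardent, so Astrid controls Ardent.
Astrid holds 60% of Sable, so Astrid controls Sable.
Ardent holds 92% of Juniper, so Astrid controls Juniper.
No other company's threshold is met.
Astrid controls 3 companies.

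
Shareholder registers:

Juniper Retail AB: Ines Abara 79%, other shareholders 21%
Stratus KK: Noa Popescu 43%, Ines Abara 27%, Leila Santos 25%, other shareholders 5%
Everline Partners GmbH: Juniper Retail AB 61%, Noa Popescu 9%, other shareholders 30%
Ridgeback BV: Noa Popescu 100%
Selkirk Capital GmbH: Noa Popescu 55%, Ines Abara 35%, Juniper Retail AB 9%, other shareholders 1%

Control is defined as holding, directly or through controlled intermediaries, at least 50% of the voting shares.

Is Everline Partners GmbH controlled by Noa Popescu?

Noa holds 100% of Ridgeback, so Noa controls Ridgeback.
Noa holds 55% of Selkirk, so Noa controls Selkirk.
In Everline, Noa's side holds only 9%, not ≥ 50%.
So Noa does not control Everline.

No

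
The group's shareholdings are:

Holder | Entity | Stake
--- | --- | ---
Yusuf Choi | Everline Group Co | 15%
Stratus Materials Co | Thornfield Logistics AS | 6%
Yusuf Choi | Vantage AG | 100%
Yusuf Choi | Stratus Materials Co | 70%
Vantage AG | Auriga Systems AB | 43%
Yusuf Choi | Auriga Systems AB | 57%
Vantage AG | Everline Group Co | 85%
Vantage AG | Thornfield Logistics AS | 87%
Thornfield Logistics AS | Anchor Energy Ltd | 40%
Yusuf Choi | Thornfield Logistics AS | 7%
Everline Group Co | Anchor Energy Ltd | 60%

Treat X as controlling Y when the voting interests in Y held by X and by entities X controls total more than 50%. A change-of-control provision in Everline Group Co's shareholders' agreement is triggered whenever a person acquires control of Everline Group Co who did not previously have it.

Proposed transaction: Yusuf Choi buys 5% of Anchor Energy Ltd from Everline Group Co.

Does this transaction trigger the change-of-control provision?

No

The purchase adds only to Yusuf's holdings (Everline's stake shrinks), so Yusuf is the only person who could newly come to control Everline.
Yusuf holds 100% of Vantage, so Yusuf controls Vantage.
Yusuf and Vantage together hold 15% + 85% = 100% of Everline, so Yusuf controls Everline.
So Yusuf already controls Everline before the transaction.
After the purchase, Yusuf holds 5% of Anchor directly, and Everline's stake falls to 55%.
Yusuf controlled Everline already, so this is not a new person acquiring control; every other person's position is unchanged or reduced.
No new person acquires control, so the clause is not triggered.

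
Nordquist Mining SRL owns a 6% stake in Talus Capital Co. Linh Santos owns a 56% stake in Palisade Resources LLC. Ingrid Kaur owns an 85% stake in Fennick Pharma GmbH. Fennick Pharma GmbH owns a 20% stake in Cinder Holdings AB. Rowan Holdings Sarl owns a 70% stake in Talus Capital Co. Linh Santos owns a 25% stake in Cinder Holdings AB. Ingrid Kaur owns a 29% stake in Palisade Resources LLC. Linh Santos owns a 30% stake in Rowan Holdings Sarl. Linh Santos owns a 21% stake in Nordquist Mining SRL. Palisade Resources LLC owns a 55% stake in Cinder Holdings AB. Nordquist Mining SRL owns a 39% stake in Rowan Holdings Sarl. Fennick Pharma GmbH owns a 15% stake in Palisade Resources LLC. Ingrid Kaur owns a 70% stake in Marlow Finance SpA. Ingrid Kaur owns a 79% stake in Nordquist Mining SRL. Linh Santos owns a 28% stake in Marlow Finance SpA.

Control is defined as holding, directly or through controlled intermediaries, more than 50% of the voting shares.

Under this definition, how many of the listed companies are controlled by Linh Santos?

2

Linh holds 56% of Palisade, so Linh controls Palisade.
Palisade and Linh together hold 55% + 25% = 80% of Cinder, so Linh controls Cinder.
No other company's threshold is met.
Linh controls 2 companies.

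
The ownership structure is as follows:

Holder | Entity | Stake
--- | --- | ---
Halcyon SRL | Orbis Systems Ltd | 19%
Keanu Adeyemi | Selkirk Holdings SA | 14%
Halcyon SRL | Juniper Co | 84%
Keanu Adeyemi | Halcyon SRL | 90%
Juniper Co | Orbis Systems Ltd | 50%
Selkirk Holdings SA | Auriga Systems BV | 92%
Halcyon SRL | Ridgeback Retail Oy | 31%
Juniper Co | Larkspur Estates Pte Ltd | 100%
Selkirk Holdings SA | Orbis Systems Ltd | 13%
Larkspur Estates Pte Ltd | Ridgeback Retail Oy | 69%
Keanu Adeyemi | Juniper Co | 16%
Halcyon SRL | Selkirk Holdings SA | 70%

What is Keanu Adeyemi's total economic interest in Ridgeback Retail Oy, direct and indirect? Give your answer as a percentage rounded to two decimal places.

91.10%

Keanu reaches Ridgeback along 3 paths.
Via Halcyon: 90% × 31% = 27.9%.
Via Juniper → Larkspur: 16% × 100% × 69% = 11.04%.
Via Halcyon → Juniper → Larkspur: 90% × 84% × 100% × 69% = 52.164%.
Total: 27.9% + 11.04% + 52.164% = 91.104%.
Rounded: 91.10%.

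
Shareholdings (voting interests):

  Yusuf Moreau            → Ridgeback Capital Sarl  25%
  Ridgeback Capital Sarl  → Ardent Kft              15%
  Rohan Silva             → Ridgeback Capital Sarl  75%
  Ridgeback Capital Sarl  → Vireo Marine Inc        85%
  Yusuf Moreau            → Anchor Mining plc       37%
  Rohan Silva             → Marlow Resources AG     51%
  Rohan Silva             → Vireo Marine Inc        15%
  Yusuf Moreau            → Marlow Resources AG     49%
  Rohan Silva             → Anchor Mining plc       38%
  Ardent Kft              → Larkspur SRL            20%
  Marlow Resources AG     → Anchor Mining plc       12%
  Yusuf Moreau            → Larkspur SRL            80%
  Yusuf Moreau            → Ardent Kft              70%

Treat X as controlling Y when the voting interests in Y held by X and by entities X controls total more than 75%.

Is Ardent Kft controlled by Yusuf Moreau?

Yusuf holds 80% of Larkspur, so Yusuf controls Larkspur.
In Ardent, Yusuf's side holds only 70%, not > 75%.
So Yusuf does not control Ardent.

No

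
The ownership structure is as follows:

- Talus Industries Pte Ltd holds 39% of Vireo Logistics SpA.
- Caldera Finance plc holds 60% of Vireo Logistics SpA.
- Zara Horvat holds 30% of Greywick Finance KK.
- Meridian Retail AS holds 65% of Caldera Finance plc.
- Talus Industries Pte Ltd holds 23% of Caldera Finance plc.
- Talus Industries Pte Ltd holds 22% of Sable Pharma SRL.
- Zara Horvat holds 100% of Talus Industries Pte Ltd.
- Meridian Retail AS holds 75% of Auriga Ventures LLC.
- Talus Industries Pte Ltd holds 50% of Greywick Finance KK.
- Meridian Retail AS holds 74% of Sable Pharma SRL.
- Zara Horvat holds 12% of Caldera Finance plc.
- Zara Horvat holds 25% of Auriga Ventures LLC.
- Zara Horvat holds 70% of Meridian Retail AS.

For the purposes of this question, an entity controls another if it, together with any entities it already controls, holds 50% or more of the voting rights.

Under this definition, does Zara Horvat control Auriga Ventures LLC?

Zara holds 70% of Meridian, so Zara controls Meridian.
Meridian and Zara together hold 75% + 25% = 100% of Auriga, so Zara controls Auriga.

Yes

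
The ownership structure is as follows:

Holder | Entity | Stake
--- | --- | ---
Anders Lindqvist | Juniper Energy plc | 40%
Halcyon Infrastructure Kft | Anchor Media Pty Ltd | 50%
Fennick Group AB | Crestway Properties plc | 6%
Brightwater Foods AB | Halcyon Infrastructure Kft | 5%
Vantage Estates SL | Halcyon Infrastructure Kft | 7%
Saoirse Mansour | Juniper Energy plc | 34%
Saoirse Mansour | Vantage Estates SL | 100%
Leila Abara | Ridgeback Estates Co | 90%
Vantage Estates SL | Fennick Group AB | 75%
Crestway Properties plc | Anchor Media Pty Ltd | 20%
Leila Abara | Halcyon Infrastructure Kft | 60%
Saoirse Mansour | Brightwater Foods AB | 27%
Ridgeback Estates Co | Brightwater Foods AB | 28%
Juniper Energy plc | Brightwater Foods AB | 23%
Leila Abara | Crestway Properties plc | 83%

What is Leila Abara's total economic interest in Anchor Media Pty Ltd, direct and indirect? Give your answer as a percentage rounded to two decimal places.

Leila reaches Anchor along 3 paths.
Via Crestway: 83% × 20% = 16.6%.
Via Ridgeback → Brightwater → Halcyon: 90% × 28% × 5% × 50% = 0.63%.
Via Halcyon: 60% × 50% = 30%.
Total: 16.6% + 0.63% + 30% = 47.23%.

47.23%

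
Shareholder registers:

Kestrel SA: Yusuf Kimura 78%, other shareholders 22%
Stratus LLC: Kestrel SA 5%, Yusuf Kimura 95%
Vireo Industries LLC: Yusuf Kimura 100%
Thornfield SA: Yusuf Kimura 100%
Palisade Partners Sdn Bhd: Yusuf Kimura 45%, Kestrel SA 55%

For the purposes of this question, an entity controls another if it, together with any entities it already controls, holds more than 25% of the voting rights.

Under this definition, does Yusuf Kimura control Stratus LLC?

Yusuf holds 78% of Kestrel, so Yusuf controls Kestrel.
Kestrel and Yusuf together hold 5% + 95% = 100% of Stratus, so Yusuf controls Stratus.

Yes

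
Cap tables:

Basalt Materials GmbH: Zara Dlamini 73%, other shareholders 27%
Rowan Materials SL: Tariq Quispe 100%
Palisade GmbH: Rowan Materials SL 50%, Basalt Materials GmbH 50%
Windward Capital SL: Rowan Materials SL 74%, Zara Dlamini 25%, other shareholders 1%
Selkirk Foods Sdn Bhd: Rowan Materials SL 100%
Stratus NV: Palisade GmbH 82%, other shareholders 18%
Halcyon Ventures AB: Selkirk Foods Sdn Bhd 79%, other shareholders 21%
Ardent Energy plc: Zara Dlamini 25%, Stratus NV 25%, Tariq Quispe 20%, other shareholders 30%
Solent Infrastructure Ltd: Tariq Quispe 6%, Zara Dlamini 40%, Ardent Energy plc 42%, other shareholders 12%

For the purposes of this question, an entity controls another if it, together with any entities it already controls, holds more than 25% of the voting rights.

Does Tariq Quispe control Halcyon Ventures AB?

Yes

Tariq holds 100% of Rowan, so Tariq controls Rowan.
Rowan holds 100% of Selkirk, so Tariq controls Selkirk.
Selkirk holds 79% of Halcyon, so Tariq controls Halcyon.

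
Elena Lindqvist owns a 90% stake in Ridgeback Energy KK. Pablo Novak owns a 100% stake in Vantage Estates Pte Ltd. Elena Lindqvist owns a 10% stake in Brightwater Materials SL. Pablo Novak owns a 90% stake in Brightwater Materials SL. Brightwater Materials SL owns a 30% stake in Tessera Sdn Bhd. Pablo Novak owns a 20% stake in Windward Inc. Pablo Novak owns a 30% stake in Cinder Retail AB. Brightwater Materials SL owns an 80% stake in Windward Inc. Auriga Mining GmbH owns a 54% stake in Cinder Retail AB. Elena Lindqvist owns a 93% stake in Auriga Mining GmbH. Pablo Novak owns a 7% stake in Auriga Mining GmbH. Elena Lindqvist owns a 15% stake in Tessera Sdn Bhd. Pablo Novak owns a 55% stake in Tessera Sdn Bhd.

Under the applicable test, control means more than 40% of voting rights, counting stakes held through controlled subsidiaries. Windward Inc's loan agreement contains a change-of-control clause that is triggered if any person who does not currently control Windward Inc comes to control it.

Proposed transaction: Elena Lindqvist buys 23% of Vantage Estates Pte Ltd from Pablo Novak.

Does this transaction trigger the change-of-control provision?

The purchase adds only to Elena's holdings (Pablo's stake shrinks), so Elena is the only person who could newly come to control Windward.
Elena holds 93% of Auriga, so Elena controls Auriga.
Auriga holds 54% of Cinder, so Elena controls Cinder.
Elena holds 90% of Ridgeback, so Elena controls Ridgeback.
Neither Elena nor any entity Elena controls holds any voting interest in Windward.
So before the transaction, Elena does not control Windward.
After the purchase, Elena holds 23% of Vantage directly, and Pablo's stake falls to 77%.
Elena's side now holds 23% of Vantage, not > 40%, so Elena still does not control Vantage.
After the transaction, neither Elena nor any entity Elena controls holds a voting interest in Windward, so Elena still does not control it.
No new person acquires control, so the clause is not triggered.

No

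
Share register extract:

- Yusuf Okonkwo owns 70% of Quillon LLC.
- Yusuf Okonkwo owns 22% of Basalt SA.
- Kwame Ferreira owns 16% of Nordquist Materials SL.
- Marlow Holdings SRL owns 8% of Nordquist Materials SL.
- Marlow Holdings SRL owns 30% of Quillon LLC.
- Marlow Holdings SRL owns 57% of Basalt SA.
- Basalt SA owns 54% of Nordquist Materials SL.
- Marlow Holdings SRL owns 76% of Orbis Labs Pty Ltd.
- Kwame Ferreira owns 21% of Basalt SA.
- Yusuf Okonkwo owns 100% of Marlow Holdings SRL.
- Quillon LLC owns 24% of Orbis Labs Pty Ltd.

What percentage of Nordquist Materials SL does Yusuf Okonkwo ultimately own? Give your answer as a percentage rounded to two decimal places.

Yusuf reaches Nordquist along 3 paths.
Via Marlow: 100% × 8% = 8%.
Via Basalt: 22% × 54% = 11.88%.
Via Marlow → Basalt: 100% × 57% × 54% = 30.78%.
Total: 8% + 11.88% + 30.78% = 50.66%.

50.66%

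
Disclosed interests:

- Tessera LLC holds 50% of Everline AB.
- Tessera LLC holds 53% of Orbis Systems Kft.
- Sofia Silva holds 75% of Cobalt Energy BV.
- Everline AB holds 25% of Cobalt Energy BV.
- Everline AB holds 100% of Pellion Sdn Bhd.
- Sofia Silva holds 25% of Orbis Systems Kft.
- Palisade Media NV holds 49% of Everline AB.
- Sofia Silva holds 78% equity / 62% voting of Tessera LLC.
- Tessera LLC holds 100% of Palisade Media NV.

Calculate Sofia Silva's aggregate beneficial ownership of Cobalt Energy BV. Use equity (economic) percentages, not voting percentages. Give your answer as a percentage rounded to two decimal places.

94.31%

Sofia reaches Cobalt along 3 paths.
Direct stake: 75% = 75%.
Via Tessera → Everline: 78% × 50% × 25% = 9.75%.
Via Tessera → Palisade → Everline: 78% × 100% × 49% × 25% = 9.555%.
Total: 75% + 9.75% + 9.555% = 94.305%.
Rounded: 94.31%.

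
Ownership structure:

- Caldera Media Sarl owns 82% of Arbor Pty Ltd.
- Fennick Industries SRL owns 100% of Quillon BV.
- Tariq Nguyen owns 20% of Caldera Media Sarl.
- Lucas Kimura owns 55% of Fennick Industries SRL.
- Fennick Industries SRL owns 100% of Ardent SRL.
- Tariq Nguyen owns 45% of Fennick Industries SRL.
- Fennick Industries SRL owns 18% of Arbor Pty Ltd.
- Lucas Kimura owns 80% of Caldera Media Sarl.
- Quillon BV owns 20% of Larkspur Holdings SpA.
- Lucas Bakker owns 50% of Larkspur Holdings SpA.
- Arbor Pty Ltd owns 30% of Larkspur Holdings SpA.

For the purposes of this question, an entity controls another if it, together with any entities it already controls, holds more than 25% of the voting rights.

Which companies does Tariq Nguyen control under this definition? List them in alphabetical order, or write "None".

Tariq holds 45% of Fennick, so Tariq controls Fennick.
Fennick holds 100% of Quillon, so Tariq controls Quillon.
Fennick holds 100% of Ardent, so Tariq controls Ardent.
No other company's threshold is met.

Ardent SRL, Fennick Industries SRL, Quillon BV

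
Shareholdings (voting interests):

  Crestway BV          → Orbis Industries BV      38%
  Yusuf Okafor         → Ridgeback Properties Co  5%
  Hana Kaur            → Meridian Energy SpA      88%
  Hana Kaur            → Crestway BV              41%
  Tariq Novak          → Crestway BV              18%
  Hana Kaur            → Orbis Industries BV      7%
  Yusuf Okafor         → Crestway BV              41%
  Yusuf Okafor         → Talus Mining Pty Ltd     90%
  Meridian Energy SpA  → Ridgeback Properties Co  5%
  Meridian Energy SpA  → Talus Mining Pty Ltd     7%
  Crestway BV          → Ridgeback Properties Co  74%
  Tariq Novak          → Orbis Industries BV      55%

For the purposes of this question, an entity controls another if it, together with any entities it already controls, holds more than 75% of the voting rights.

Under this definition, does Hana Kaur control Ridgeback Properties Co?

No

Hana holds 88% of Meridian, so Hana controls Meridian.
In Ridgeback, Hana's side holds only 5%, not > 75%.
So Hana does not control Ridgeback.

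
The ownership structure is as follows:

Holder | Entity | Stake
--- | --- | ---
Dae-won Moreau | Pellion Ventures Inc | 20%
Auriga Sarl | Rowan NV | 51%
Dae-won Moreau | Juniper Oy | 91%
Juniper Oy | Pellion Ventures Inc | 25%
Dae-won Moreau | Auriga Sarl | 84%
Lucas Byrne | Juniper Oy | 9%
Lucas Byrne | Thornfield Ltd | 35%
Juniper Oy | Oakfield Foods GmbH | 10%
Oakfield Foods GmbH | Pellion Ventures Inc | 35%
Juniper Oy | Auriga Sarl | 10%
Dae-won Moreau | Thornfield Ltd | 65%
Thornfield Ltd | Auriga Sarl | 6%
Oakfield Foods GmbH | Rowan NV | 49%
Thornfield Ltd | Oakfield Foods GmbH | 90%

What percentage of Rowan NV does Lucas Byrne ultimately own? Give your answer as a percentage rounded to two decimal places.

17.41%

Lucas reaches Rowan along 4 paths.
Via Juniper → Oakfield: 9% × 10% × 49% = 0.441%.
Via Thornfield → Oakfield: 35% × 90% × 49% = 15.435%.
Via Juniper → Auriga: 9% × 10% × 51% = 0.459%.
Via Thornfield → Auriga: 35% × 6% × 51% = 1.071%.
Total: 0.441% + 15.435% + 0.459% + 1.071% = 17.406%.
Rounded: 17.41%.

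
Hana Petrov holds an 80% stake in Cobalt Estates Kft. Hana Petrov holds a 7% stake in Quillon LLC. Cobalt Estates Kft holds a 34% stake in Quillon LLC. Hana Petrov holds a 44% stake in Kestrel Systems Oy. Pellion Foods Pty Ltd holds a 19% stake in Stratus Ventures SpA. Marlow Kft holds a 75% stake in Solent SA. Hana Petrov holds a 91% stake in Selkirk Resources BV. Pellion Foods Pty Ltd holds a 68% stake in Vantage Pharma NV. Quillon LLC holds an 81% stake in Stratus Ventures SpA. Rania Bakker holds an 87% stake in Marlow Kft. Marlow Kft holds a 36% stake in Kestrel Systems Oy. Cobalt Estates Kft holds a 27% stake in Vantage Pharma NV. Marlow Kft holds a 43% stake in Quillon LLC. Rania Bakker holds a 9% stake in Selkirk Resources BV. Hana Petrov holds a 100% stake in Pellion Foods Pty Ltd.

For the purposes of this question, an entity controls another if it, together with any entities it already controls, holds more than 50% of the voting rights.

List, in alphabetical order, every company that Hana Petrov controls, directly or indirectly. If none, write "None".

Cobalt Estates Kft, Pellion Foods Pty Ltd, Selkirk Resources BV, Vantage Pharma NV

Hana holds 91% of Selkirk, so Hana controls Selkirk.
Hana holds 80% of Cobalt, so Hana controls Cobalt.
Hana holds 100% of Pellion, so Hana controls Pellion.
Cobalt and Pellion together hold 27% + 68% = 95% of Vantage, so Hana controls Vantage.
No other company's threshold is met.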